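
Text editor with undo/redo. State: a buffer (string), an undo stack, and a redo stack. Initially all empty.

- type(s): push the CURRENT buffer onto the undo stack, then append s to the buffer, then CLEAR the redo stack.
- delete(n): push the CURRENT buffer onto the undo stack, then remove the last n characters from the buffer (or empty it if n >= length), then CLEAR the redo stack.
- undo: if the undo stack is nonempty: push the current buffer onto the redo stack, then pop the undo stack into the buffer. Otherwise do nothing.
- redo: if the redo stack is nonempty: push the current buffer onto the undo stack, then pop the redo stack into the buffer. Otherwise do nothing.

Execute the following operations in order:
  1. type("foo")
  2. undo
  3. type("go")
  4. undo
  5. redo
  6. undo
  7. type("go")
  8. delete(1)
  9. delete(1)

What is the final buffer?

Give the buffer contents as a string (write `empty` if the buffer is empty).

After op 1 (type): buf='foo' undo_depth=1 redo_depth=0
After op 2 (undo): buf='(empty)' undo_depth=0 redo_depth=1
After op 3 (type): buf='go' undo_depth=1 redo_depth=0
After op 4 (undo): buf='(empty)' undo_depth=0 redo_depth=1
After op 5 (redo): buf='go' undo_depth=1 redo_depth=0
After op 6 (undo): buf='(empty)' undo_depth=0 redo_depth=1
After op 7 (type): buf='go' undo_depth=1 redo_depth=0
After op 8 (delete): buf='g' undo_depth=2 redo_depth=0
After op 9 (delete): buf='(empty)' undo_depth=3 redo_depth=0

Answer: empty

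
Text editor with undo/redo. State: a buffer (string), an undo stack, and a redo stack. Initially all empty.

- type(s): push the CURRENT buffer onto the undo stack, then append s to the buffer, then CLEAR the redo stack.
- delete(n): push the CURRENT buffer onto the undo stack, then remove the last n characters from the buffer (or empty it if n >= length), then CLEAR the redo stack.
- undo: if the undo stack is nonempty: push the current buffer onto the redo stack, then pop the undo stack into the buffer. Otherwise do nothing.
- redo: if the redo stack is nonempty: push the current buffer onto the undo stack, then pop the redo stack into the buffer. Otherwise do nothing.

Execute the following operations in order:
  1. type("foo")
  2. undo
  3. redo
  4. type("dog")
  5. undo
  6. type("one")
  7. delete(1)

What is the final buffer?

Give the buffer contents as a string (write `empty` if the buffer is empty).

Answer: fooon

Derivation:
After op 1 (type): buf='foo' undo_depth=1 redo_depth=0
After op 2 (undo): buf='(empty)' undo_depth=0 redo_depth=1
After op 3 (redo): buf='foo' undo_depth=1 redo_depth=0
After op 4 (type): buf='foodog' undo_depth=2 redo_depth=0
After op 5 (undo): buf='foo' undo_depth=1 redo_depth=1
After op 6 (type): buf='fooone' undo_depth=2 redo_depth=0
After op 7 (delete): buf='fooon' undo_depth=3 redo_depth=0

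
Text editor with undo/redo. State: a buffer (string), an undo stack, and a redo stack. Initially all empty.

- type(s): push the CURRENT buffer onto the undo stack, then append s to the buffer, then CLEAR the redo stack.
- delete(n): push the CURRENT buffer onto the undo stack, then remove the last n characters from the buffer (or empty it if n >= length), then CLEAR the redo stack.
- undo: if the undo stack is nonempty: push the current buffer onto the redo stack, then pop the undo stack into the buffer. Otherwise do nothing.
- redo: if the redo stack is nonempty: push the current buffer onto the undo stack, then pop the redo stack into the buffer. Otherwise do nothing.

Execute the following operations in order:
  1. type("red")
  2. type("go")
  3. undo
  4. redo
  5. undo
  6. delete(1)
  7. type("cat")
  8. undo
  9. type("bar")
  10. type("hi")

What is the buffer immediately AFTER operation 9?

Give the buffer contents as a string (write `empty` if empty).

After op 1 (type): buf='red' undo_depth=1 redo_depth=0
After op 2 (type): buf='redgo' undo_depth=2 redo_depth=0
After op 3 (undo): buf='red' undo_depth=1 redo_depth=1
After op 4 (redo): buf='redgo' undo_depth=2 redo_depth=0
After op 5 (undo): buf='red' undo_depth=1 redo_depth=1
After op 6 (delete): buf='re' undo_depth=2 redo_depth=0
After op 7 (type): buf='recat' undo_depth=3 redo_depth=0
After op 8 (undo): buf='re' undo_depth=2 redo_depth=1
After op 9 (type): buf='rebar' undo_depth=3 redo_depth=0

Answer: rebar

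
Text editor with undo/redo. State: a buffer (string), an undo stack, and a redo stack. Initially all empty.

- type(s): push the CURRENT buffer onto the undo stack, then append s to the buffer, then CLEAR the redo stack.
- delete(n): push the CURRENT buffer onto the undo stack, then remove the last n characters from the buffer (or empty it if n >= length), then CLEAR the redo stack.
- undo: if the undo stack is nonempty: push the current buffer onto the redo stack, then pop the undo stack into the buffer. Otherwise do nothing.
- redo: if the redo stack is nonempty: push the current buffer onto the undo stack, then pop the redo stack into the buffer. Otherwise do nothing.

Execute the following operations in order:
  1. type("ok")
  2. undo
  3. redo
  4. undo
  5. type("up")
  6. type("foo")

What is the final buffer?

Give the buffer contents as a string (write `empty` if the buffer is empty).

After op 1 (type): buf='ok' undo_depth=1 redo_depth=0
After op 2 (undo): buf='(empty)' undo_depth=0 redo_depth=1
After op 3 (redo): buf='ok' undo_depth=1 redo_depth=0
After op 4 (undo): buf='(empty)' undo_depth=0 redo_depth=1
After op 5 (type): buf='up' undo_depth=1 redo_depth=0
After op 6 (type): buf='upfoo' undo_depth=2 redo_depth=0

Answer: upfoo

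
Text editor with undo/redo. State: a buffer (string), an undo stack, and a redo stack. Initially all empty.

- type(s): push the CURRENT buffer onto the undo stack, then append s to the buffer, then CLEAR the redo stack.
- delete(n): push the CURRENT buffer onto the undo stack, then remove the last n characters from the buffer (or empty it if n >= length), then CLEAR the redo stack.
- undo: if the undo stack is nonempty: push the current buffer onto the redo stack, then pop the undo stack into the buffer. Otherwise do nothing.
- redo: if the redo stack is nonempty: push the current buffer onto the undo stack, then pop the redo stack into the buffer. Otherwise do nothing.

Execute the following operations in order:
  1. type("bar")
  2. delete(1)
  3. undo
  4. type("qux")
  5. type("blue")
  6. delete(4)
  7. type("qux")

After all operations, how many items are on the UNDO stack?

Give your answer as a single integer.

After op 1 (type): buf='bar' undo_depth=1 redo_depth=0
After op 2 (delete): buf='ba' undo_depth=2 redo_depth=0
After op 3 (undo): buf='bar' undo_depth=1 redo_depth=1
After op 4 (type): buf='barqux' undo_depth=2 redo_depth=0
After op 5 (type): buf='barquxblue' undo_depth=3 redo_depth=0
After op 6 (delete): buf='barqux' undo_depth=4 redo_depth=0
After op 7 (type): buf='barquxqux' undo_depth=5 redo_depth=0

Answer: 5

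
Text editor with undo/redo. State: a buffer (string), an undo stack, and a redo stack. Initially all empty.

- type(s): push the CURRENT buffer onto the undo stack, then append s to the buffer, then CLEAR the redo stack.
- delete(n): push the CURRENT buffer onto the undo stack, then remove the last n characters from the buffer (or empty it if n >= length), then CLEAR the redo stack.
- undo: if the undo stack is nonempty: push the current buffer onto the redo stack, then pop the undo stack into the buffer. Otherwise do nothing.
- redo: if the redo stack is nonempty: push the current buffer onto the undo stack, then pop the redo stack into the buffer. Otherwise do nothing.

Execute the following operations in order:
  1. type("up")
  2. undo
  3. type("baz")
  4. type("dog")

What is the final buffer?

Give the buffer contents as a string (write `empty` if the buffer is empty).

After op 1 (type): buf='up' undo_depth=1 redo_depth=0
After op 2 (undo): buf='(empty)' undo_depth=0 redo_depth=1
After op 3 (type): buf='baz' undo_depth=1 redo_depth=0
After op 4 (type): buf='bazdog' undo_depth=2 redo_depth=0

Answer: bazdog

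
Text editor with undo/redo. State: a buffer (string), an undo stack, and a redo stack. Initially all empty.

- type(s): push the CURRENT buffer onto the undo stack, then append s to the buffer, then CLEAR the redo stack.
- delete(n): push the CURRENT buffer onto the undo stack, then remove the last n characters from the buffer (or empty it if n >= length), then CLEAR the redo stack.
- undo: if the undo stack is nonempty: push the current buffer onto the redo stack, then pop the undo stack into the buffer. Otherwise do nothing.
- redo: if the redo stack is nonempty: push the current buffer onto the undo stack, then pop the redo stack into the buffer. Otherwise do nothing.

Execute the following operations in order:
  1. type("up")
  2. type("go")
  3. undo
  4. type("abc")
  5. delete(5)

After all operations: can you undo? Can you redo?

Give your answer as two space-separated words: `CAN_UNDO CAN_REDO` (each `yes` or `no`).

Answer: yes no

Derivation:
After op 1 (type): buf='up' undo_depth=1 redo_depth=0
After op 2 (type): buf='upgo' undo_depth=2 redo_depth=0
After op 3 (undo): buf='up' undo_depth=1 redo_depth=1
After op 4 (type): buf='upabc' undo_depth=2 redo_depth=0
After op 5 (delete): buf='(empty)' undo_depth=3 redo_depth=0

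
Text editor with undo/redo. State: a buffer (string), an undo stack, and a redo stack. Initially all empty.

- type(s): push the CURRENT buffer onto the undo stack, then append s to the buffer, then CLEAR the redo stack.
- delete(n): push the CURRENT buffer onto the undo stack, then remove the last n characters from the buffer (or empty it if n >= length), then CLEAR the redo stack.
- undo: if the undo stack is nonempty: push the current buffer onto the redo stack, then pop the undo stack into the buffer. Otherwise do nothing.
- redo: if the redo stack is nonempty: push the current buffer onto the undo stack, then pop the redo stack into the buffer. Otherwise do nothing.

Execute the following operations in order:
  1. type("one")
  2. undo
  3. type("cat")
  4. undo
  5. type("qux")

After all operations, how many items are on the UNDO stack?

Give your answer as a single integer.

Answer: 1

Derivation:
After op 1 (type): buf='one' undo_depth=1 redo_depth=0
After op 2 (undo): buf='(empty)' undo_depth=0 redo_depth=1
After op 3 (type): buf='cat' undo_depth=1 redo_depth=0
After op 4 (undo): buf='(empty)' undo_depth=0 redo_depth=1
After op 5 (type): buf='qux' undo_depth=1 redo_depth=0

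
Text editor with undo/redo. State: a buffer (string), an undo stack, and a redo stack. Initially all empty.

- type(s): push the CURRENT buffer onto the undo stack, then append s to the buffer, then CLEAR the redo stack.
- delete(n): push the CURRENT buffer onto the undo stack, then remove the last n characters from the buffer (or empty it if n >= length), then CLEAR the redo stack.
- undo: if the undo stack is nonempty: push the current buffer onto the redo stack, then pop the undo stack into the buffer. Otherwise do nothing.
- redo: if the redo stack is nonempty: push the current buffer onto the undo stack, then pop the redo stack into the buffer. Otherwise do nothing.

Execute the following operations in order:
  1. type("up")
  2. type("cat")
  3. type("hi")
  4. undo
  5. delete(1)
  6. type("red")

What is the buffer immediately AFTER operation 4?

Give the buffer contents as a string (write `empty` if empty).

After op 1 (type): buf='up' undo_depth=1 redo_depth=0
After op 2 (type): buf='upcat' undo_depth=2 redo_depth=0
After op 3 (type): buf='upcathi' undo_depth=3 redo_depth=0
After op 4 (undo): buf='upcat' undo_depth=2 redo_depth=1

Answer: upcat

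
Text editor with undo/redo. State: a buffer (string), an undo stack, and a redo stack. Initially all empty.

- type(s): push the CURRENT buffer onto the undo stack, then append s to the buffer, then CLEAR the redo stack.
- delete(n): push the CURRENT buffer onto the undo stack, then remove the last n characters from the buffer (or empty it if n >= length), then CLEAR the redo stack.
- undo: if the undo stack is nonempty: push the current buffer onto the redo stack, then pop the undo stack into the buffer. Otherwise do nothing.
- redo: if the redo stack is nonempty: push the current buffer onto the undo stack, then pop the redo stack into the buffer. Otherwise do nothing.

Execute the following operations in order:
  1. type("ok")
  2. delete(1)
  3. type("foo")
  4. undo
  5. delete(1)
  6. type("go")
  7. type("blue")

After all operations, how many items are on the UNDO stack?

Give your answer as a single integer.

Answer: 5

Derivation:
After op 1 (type): buf='ok' undo_depth=1 redo_depth=0
After op 2 (delete): buf='o' undo_depth=2 redo_depth=0
After op 3 (type): buf='ofoo' undo_depth=3 redo_depth=0
After op 4 (undo): buf='o' undo_depth=2 redo_depth=1
After op 5 (delete): buf='(empty)' undo_depth=3 redo_depth=0
After op 6 (type): buf='go' undo_depth=4 redo_depth=0
After op 7 (type): buf='goblue' undo_depth=5 redo_depth=0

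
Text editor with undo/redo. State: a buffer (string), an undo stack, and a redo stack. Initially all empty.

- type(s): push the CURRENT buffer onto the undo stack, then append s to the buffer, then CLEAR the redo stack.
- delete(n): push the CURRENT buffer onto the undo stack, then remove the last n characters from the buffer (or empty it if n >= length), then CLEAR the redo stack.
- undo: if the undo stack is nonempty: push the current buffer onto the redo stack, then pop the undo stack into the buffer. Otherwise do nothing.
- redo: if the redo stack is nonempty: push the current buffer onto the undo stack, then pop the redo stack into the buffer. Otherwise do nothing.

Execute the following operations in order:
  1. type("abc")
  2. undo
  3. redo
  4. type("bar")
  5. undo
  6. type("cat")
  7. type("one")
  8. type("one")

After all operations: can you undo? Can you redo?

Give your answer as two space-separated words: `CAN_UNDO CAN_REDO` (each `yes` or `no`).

Answer: yes no

Derivation:
After op 1 (type): buf='abc' undo_depth=1 redo_depth=0
After op 2 (undo): buf='(empty)' undo_depth=0 redo_depth=1
After op 3 (redo): buf='abc' undo_depth=1 redo_depth=0
After op 4 (type): buf='abcbar' undo_depth=2 redo_depth=0
After op 5 (undo): buf='abc' undo_depth=1 redo_depth=1
After op 6 (type): buf='abccat' undo_depth=2 redo_depth=0
After op 7 (type): buf='abccatone' undo_depth=3 redo_depth=0
After op 8 (type): buf='abccatoneone' undo_depth=4 redo_depth=0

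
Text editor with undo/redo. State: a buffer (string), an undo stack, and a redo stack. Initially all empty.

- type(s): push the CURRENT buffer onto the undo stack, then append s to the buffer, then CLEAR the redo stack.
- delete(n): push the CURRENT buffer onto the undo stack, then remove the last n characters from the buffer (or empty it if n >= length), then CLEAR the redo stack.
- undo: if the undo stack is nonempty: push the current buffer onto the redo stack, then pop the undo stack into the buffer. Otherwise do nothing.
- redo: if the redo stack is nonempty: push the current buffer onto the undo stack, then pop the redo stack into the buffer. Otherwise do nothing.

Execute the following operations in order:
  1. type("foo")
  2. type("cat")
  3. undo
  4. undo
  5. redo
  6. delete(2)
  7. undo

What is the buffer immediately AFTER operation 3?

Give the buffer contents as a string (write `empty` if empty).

Answer: foo

Derivation:
After op 1 (type): buf='foo' undo_depth=1 redo_depth=0
After op 2 (type): buf='foocat' undo_depth=2 redo_depth=0
After op 3 (undo): buf='foo' undo_depth=1 redo_depth=1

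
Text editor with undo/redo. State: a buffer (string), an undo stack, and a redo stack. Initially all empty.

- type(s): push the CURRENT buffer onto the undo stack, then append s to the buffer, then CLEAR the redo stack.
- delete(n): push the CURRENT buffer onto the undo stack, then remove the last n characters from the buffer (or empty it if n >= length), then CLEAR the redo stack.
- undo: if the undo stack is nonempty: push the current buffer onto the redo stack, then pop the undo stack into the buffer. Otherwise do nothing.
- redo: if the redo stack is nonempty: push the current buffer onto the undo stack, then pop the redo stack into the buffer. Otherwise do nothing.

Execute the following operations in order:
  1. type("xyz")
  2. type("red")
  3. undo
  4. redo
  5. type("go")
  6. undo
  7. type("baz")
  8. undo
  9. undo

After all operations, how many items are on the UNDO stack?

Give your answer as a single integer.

Answer: 1

Derivation:
After op 1 (type): buf='xyz' undo_depth=1 redo_depth=0
After op 2 (type): buf='xyzred' undo_depth=2 redo_depth=0
After op 3 (undo): buf='xyz' undo_depth=1 redo_depth=1
After op 4 (redo): buf='xyzred' undo_depth=2 redo_depth=0
After op 5 (type): buf='xyzredgo' undo_depth=3 redo_depth=0
After op 6 (undo): buf='xyzred' undo_depth=2 redo_depth=1
After op 7 (type): buf='xyzredbaz' undo_depth=3 redo_depth=0
After op 8 (undo): buf='xyzred' undo_depth=2 redo_depth=1
After op 9 (undo): buf='xyz' undo_depth=1 redo_depth=2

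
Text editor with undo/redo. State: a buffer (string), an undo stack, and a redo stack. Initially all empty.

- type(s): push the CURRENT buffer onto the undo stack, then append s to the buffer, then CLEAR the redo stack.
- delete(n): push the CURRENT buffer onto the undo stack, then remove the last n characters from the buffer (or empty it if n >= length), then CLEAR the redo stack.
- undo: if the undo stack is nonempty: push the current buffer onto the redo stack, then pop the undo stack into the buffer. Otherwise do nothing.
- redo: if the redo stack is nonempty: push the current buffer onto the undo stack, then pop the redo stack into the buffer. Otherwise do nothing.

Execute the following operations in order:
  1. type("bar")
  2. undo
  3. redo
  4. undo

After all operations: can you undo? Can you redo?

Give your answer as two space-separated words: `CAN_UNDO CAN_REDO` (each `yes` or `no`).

Answer: no yes

Derivation:
After op 1 (type): buf='bar' undo_depth=1 redo_depth=0
After op 2 (undo): buf='(empty)' undo_depth=0 redo_depth=1
After op 3 (redo): buf='bar' undo_depth=1 redo_depth=0
After op 4 (undo): buf='(empty)' undo_depth=0 redo_depth=1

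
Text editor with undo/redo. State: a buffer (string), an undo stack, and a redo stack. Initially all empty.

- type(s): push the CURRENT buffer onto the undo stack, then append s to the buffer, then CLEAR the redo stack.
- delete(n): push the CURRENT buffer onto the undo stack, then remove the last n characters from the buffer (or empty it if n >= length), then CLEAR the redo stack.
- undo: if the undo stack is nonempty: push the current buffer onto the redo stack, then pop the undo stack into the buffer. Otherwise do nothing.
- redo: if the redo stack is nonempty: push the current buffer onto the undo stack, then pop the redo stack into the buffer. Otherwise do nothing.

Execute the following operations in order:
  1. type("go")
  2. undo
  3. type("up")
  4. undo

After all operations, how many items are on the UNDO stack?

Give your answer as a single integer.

Answer: 0

Derivation:
After op 1 (type): buf='go' undo_depth=1 redo_depth=0
After op 2 (undo): buf='(empty)' undo_depth=0 redo_depth=1
After op 3 (type): buf='up' undo_depth=1 redo_depth=0
After op 4 (undo): buf='(empty)' undo_depth=0 redo_depth=1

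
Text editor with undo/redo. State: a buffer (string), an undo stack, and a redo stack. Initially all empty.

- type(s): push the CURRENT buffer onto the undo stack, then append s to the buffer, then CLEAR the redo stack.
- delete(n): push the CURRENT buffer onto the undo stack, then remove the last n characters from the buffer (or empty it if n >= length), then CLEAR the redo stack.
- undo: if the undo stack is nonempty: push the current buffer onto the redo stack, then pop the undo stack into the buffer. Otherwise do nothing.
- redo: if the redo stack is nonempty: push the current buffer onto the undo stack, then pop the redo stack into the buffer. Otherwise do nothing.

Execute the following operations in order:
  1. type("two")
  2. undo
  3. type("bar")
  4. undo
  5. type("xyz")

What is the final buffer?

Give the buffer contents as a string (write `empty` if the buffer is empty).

After op 1 (type): buf='two' undo_depth=1 redo_depth=0
After op 2 (undo): buf='(empty)' undo_depth=0 redo_depth=1
After op 3 (type): buf='bar' undo_depth=1 redo_depth=0
After op 4 (undo): buf='(empty)' undo_depth=0 redo_depth=1
After op 5 (type): buf='xyz' undo_depth=1 redo_depth=0

Answer: xyz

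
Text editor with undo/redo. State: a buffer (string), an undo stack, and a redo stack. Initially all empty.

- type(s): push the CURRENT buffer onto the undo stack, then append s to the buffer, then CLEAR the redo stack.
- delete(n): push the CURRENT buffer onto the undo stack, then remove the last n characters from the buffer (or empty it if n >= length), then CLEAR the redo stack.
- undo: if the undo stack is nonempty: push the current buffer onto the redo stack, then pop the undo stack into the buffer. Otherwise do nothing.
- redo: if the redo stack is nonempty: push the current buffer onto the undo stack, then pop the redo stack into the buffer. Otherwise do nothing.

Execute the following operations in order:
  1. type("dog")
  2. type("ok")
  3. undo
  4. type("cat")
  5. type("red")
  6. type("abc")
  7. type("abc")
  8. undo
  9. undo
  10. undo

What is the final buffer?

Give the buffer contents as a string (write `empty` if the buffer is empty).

After op 1 (type): buf='dog' undo_depth=1 redo_depth=0
After op 2 (type): buf='dogok' undo_depth=2 redo_depth=0
After op 3 (undo): buf='dog' undo_depth=1 redo_depth=1
After op 4 (type): buf='dogcat' undo_depth=2 redo_depth=0
After op 5 (type): buf='dogcatred' undo_depth=3 redo_depth=0
After op 6 (type): buf='dogcatredabc' undo_depth=4 redo_depth=0
After op 7 (type): buf='dogcatredabcabc' undo_depth=5 redo_depth=0
After op 8 (undo): buf='dogcatredabc' undo_depth=4 redo_depth=1
After op 9 (undo): buf='dogcatred' undo_depth=3 redo_depth=2
After op 10 (undo): buf='dogcat' undo_depth=2 redo_depth=3

Answer: dogcat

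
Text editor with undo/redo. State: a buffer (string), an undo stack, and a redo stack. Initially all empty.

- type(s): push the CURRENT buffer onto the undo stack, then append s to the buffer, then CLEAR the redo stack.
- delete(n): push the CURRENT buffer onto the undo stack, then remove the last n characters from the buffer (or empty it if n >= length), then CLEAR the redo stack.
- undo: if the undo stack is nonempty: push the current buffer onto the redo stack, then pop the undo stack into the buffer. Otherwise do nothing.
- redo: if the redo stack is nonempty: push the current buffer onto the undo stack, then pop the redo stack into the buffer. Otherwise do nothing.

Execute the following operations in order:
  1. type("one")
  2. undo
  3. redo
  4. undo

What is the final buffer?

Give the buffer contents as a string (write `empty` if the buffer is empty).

After op 1 (type): buf='one' undo_depth=1 redo_depth=0
After op 2 (undo): buf='(empty)' undo_depth=0 redo_depth=1
After op 3 (redo): buf='one' undo_depth=1 redo_depth=0
After op 4 (undo): buf='(empty)' undo_depth=0 redo_depth=1

Answer: empty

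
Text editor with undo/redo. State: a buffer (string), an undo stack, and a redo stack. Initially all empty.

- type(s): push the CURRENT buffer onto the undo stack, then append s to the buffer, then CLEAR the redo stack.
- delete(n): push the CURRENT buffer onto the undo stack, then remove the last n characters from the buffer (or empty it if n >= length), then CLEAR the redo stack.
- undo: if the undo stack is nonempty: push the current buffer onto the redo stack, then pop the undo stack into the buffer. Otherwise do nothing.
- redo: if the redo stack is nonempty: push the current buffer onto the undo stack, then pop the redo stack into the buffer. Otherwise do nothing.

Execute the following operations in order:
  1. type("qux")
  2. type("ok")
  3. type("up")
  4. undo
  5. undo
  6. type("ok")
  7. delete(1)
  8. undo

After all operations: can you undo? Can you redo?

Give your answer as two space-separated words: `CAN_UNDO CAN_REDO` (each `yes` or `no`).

After op 1 (type): buf='qux' undo_depth=1 redo_depth=0
After op 2 (type): buf='quxok' undo_depth=2 redo_depth=0
After op 3 (type): buf='quxokup' undo_depth=3 redo_depth=0
After op 4 (undo): buf='quxok' undo_depth=2 redo_depth=1
After op 5 (undo): buf='qux' undo_depth=1 redo_depth=2
After op 6 (type): buf='quxok' undo_depth=2 redo_depth=0
After op 7 (delete): buf='quxo' undo_depth=3 redo_depth=0
After op 8 (undo): buf='quxok' undo_depth=2 redo_depth=1

Answer: yes yes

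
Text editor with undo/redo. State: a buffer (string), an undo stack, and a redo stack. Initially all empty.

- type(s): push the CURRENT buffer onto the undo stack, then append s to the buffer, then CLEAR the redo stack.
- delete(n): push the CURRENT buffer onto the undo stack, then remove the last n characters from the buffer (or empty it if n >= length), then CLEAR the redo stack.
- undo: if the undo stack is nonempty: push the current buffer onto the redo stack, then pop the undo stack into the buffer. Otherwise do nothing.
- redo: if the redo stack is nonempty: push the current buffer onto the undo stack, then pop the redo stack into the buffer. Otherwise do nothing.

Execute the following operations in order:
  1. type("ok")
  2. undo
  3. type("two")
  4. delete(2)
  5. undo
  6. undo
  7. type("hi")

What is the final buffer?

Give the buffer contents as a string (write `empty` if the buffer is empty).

After op 1 (type): buf='ok' undo_depth=1 redo_depth=0
After op 2 (undo): buf='(empty)' undo_depth=0 redo_depth=1
After op 3 (type): buf='two' undo_depth=1 redo_depth=0
After op 4 (delete): buf='t' undo_depth=2 redo_depth=0
After op 5 (undo): buf='two' undo_depth=1 redo_depth=1
After op 6 (undo): buf='(empty)' undo_depth=0 redo_depth=2
After op 7 (type): buf='hi' undo_depth=1 redo_depth=0

Answer: hi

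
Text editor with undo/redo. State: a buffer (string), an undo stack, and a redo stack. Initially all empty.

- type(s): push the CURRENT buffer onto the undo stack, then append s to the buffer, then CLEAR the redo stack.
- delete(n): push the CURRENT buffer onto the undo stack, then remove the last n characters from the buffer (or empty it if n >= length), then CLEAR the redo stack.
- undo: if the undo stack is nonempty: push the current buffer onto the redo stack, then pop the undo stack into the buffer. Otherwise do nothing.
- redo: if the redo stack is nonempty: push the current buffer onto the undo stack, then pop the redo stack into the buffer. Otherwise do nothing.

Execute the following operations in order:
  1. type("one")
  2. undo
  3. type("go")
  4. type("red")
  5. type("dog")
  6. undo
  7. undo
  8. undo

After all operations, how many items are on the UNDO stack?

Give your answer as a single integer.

After op 1 (type): buf='one' undo_depth=1 redo_depth=0
After op 2 (undo): buf='(empty)' undo_depth=0 redo_depth=1
After op 3 (type): buf='go' undo_depth=1 redo_depth=0
After op 4 (type): buf='gored' undo_depth=2 redo_depth=0
After op 5 (type): buf='goreddog' undo_depth=3 redo_depth=0
After op 6 (undo): buf='gored' undo_depth=2 redo_depth=1
After op 7 (undo): buf='go' undo_depth=1 redo_depth=2
After op 8 (undo): buf='(empty)' undo_depth=0 redo_depth=3

Answer: 0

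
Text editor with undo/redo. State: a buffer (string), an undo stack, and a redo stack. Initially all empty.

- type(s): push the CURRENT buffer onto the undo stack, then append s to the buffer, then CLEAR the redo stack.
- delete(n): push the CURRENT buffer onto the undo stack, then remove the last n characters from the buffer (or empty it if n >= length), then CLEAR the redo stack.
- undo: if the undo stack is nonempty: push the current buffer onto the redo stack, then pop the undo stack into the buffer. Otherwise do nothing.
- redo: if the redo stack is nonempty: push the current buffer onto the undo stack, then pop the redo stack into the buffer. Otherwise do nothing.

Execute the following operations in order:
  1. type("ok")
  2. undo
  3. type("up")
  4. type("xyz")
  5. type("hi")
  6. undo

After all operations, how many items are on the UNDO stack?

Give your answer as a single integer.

Answer: 2

Derivation:
After op 1 (type): buf='ok' undo_depth=1 redo_depth=0
After op 2 (undo): buf='(empty)' undo_depth=0 redo_depth=1
After op 3 (type): buf='up' undo_depth=1 redo_depth=0
After op 4 (type): buf='upxyz' undo_depth=2 redo_depth=0
After op 5 (type): buf='upxyzhi' undo_depth=3 redo_depth=0
After op 6 (undo): buf='upxyz' undo_depth=2 redo_depth=1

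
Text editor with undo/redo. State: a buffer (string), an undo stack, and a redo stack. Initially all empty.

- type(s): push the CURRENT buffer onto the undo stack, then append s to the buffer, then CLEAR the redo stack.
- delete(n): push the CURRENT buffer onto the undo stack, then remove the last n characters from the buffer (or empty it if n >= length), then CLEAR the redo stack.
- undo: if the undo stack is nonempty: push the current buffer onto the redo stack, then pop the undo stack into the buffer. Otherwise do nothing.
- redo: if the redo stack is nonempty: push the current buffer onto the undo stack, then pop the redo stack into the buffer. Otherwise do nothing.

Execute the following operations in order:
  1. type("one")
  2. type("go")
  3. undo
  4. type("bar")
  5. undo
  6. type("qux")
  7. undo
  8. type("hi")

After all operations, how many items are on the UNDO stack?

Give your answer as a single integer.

Answer: 2

Derivation:
After op 1 (type): buf='one' undo_depth=1 redo_depth=0
After op 2 (type): buf='onego' undo_depth=2 redo_depth=0
After op 3 (undo): buf='one' undo_depth=1 redo_depth=1
After op 4 (type): buf='onebar' undo_depth=2 redo_depth=0
After op 5 (undo): buf='one' undo_depth=1 redo_depth=1
After op 6 (type): buf='onequx' undo_depth=2 redo_depth=0
After op 7 (undo): buf='one' undo_depth=1 redo_depth=1
After op 8 (type): buf='onehi' undo_depth=2 redo_depth=0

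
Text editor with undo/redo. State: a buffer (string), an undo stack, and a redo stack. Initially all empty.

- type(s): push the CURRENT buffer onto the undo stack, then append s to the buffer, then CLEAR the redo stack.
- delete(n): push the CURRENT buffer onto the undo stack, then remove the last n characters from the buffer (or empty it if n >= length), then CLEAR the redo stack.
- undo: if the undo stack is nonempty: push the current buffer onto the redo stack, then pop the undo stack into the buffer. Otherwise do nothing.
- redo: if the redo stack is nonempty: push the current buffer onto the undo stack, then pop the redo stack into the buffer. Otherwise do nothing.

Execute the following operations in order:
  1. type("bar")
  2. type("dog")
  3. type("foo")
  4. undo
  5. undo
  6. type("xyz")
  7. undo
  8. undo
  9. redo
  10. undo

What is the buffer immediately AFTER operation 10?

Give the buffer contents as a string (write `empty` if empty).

After op 1 (type): buf='bar' undo_depth=1 redo_depth=0
After op 2 (type): buf='bardog' undo_depth=2 redo_depth=0
After op 3 (type): buf='bardogfoo' undo_depth=3 redo_depth=0
After op 4 (undo): buf='bardog' undo_depth=2 redo_depth=1
After op 5 (undo): buf='bar' undo_depth=1 redo_depth=2
After op 6 (type): buf='barxyz' undo_depth=2 redo_depth=0
After op 7 (undo): buf='bar' undo_depth=1 redo_depth=1
After op 8 (undo): buf='(empty)' undo_depth=0 redo_depth=2
After op 9 (redo): buf='bar' undo_depth=1 redo_depth=1
After op 10 (undo): buf='(empty)' undo_depth=0 redo_depth=2

Answer: empty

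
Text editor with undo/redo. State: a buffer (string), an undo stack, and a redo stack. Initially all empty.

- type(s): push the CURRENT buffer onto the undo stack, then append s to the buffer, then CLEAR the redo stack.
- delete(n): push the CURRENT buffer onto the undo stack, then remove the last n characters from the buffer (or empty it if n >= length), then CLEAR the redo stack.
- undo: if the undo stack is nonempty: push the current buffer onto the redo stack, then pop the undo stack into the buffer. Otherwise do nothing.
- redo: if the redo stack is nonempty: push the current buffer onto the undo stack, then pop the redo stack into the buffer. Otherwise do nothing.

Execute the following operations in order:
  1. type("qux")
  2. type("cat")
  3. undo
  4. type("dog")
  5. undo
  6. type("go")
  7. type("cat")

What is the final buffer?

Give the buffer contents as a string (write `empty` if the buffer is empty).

Answer: quxgocat

Derivation:
After op 1 (type): buf='qux' undo_depth=1 redo_depth=0
After op 2 (type): buf='quxcat' undo_depth=2 redo_depth=0
After op 3 (undo): buf='qux' undo_depth=1 redo_depth=1
After op 4 (type): buf='quxdog' undo_depth=2 redo_depth=0
After op 5 (undo): buf='qux' undo_depth=1 redo_depth=1
After op 6 (type): buf='quxgo' undo_depth=2 redo_depth=0
After op 7 (type): buf='quxgocat' undo_depth=3 redo_depth=0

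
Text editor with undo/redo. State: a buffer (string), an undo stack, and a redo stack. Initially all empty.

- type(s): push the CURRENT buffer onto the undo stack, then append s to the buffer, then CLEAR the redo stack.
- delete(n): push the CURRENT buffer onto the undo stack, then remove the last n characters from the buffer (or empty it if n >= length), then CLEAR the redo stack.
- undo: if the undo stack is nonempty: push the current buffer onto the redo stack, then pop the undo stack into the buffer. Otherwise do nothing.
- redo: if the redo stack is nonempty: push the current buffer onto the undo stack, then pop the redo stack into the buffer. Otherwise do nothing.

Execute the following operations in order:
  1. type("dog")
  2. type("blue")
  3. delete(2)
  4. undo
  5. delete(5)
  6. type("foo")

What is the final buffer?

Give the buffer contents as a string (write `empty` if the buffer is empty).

After op 1 (type): buf='dog' undo_depth=1 redo_depth=0
After op 2 (type): buf='dogblue' undo_depth=2 redo_depth=0
After op 3 (delete): buf='dogbl' undo_depth=3 redo_depth=0
After op 4 (undo): buf='dogblue' undo_depth=2 redo_depth=1
After op 5 (delete): buf='do' undo_depth=3 redo_depth=0
After op 6 (type): buf='dofoo' undo_depth=4 redo_depth=0

Answer: dofoo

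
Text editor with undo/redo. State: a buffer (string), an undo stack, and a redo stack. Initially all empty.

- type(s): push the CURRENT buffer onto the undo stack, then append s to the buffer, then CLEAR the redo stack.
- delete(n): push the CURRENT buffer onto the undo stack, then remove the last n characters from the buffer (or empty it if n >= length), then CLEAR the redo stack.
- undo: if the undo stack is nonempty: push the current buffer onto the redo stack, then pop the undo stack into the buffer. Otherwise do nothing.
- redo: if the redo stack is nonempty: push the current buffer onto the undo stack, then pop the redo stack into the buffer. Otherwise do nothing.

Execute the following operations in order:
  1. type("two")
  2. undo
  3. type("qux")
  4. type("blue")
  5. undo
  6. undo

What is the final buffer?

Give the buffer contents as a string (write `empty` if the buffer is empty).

Answer: empty

Derivation:
After op 1 (type): buf='two' undo_depth=1 redo_depth=0
After op 2 (undo): buf='(empty)' undo_depth=0 redo_depth=1
After op 3 (type): buf='qux' undo_depth=1 redo_depth=0
After op 4 (type): buf='quxblue' undo_depth=2 redo_depth=0
After op 5 (undo): buf='qux' undo_depth=1 redo_depth=1
After op 6 (undo): buf='(empty)' undo_depth=0 redo_depth=2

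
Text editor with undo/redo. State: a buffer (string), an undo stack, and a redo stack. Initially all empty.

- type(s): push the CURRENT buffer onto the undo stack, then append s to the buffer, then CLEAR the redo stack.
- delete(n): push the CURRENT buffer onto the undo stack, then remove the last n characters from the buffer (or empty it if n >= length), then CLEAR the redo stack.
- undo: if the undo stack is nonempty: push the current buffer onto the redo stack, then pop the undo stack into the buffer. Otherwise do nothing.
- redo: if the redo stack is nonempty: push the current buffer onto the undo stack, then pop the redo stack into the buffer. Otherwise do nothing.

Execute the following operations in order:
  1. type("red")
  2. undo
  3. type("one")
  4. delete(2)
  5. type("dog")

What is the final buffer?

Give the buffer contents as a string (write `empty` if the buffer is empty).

After op 1 (type): buf='red' undo_depth=1 redo_depth=0
After op 2 (undo): buf='(empty)' undo_depth=0 redo_depth=1
After op 3 (type): buf='one' undo_depth=1 redo_depth=0
After op 4 (delete): buf='o' undo_depth=2 redo_depth=0
After op 5 (type): buf='odog' undo_depth=3 redo_depth=0

Answer: odog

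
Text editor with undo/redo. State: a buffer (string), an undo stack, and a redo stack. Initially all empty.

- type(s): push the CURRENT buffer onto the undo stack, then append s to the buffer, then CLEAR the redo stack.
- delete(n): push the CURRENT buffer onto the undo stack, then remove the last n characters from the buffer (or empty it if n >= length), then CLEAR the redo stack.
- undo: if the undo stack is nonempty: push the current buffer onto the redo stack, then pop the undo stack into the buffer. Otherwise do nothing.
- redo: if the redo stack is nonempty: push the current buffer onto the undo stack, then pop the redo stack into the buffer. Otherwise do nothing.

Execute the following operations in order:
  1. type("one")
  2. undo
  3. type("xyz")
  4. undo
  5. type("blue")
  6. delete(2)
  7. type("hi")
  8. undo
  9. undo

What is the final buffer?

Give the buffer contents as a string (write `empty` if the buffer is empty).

After op 1 (type): buf='one' undo_depth=1 redo_depth=0
After op 2 (undo): buf='(empty)' undo_depth=0 redo_depth=1
After op 3 (type): buf='xyz' undo_depth=1 redo_depth=0
After op 4 (undo): buf='(empty)' undo_depth=0 redo_depth=1
After op 5 (type): buf='blue' undo_depth=1 redo_depth=0
After op 6 (delete): buf='bl' undo_depth=2 redo_depth=0
After op 7 (type): buf='blhi' undo_depth=3 redo_depth=0
After op 8 (undo): buf='bl' undo_depth=2 redo_depth=1
After op 9 (undo): buf='blue' undo_depth=1 redo_depth=2

Answer: blue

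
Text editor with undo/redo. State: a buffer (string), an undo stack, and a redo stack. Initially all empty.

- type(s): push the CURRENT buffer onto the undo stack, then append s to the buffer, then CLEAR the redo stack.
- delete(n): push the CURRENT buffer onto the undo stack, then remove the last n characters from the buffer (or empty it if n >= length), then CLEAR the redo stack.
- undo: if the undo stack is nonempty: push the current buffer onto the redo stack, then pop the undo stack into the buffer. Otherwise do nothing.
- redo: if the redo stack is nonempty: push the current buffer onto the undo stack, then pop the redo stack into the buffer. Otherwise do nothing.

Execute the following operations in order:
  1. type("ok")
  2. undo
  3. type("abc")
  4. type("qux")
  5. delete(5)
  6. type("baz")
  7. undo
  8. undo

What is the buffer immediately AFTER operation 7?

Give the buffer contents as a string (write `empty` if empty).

Answer: a

Derivation:
After op 1 (type): buf='ok' undo_depth=1 redo_depth=0
After op 2 (undo): buf='(empty)' undo_depth=0 redo_depth=1
After op 3 (type): buf='abc' undo_depth=1 redo_depth=0
After op 4 (type): buf='abcqux' undo_depth=2 redo_depth=0
After op 5 (delete): buf='a' undo_depth=3 redo_depth=0
After op 6 (type): buf='abaz' undo_depth=4 redo_depth=0
After op 7 (undo): buf='a' undo_depth=3 redo_depth=1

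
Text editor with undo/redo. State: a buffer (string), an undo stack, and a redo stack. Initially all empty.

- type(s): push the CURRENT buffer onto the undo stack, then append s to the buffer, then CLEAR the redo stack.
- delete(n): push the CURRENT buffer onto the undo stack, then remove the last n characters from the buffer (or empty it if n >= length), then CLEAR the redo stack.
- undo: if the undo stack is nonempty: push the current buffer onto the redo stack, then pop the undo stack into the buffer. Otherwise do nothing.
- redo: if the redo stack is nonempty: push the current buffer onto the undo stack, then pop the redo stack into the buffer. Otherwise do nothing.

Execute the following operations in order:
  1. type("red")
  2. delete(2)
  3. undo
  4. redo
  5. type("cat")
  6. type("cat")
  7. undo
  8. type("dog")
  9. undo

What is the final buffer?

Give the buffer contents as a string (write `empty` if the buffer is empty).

After op 1 (type): buf='red' undo_depth=1 redo_depth=0
After op 2 (delete): buf='r' undo_depth=2 redo_depth=0
After op 3 (undo): buf='red' undo_depth=1 redo_depth=1
After op 4 (redo): buf='r' undo_depth=2 redo_depth=0
After op 5 (type): buf='rcat' undo_depth=3 redo_depth=0
After op 6 (type): buf='rcatcat' undo_depth=4 redo_depth=0
After op 7 (undo): buf='rcat' undo_depth=3 redo_depth=1
After op 8 (type): buf='rcatdog' undo_depth=4 redo_depth=0
After op 9 (undo): buf='rcat' undo_depth=3 redo_depth=1

Answer: rcat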